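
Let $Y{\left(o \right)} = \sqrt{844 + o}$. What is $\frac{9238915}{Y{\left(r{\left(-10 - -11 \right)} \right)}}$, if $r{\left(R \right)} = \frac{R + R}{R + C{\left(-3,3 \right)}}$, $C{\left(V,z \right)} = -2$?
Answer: $\frac{9238915 \sqrt{842}}{842} \approx 3.1839 \cdot 10^{5}$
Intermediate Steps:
$r{\left(R \right)} = \frac{2 R}{-2 + R}$ ($r{\left(R \right)} = \frac{R + R}{R - 2} = \frac{2 R}{-2 + R}$)
$\frac{9238915}{Y{\left(r{\left(-10 - -11 \right)} \right)}} = \frac{9238915}{\sqrt{844 + \frac{2 \left(-10 - -11\right)}{-2 - -1}}} = \frac{9238915}{\sqrt{844 + \frac{2 \left(-10 + 11\right)}{-2 + \left(-10 + 11\right)}}} = \frac{9238915}{\sqrt{844 + 2 \cdot 1 \frac{1}{-2 + 1}}} = \frac{9238915}{\sqrt{844 + 2 \cdot 1 \frac{1}{-1}}} = \frac{9238915}{\sqrt{844 + 2 \cdot 1 \left(-1\right)}} = \frac{9238915}{\sqrt{844 - 2}} = \frac{9238915}{\sqrt{842}} = 9238915 \frac{\sqrt{842}}{842} = \frac{9238915 \sqrt{842}}{842}$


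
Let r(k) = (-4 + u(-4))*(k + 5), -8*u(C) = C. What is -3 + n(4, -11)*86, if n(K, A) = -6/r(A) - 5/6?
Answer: -2084/21 ≈ -99.238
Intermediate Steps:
u(C) = -C/8
r(k) = -35/2 - 7*k/2 (r(k) = (-4 - ⅛*(-4))*(k + 5) = (-4 + ½)*(5 + k) = -7*(5 + k)/2 = -35/2 - 7*k/2)
n(K, A) = -⅚ - 6/(-35/2 - 7*A/2) (n(K, A) = -6/(-35/2 - 7*A/2) - 5/6 = -6/(-35/2 - 7*A/2) - 5*⅙ = -6/(-35/2 - 7*A/2) - ⅚ = -⅚ - 6/(-35/2 - 7*A/2))
-3 + n(4, -11)*86 = -3 + ((-103 - 35*(-11))/(42*(5 - 11)))*86 = -3 + ((1/42)*(-103 + 385)/(-6))*86 = -3 + ((1/42)*(-⅙)*282)*86 = -3 - 47/42*86 = -3 - 2021/21 = -2084/21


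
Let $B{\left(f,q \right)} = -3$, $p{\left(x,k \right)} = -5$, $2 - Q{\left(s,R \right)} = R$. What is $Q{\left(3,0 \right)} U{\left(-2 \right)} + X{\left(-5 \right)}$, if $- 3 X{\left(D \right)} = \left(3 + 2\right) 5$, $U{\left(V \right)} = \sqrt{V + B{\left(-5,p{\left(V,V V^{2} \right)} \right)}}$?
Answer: $- \frac{25}{3} + 2 i \sqrt{5} \approx -8.3333 + 4.4721 i$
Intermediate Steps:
$Q{\left(s,R \right)} = 2 - R$
$U{\left(V \right)} = \sqrt{-3 + V}$ ($U{\left(V \right)} = \sqrt{V - 3} = \sqrt{-3 + V}$)
$X{\left(D \right)} = - \frac{25}{3}$ ($X{\left(D \right)} = - \frac{\left(3 + 2\right) 5}{3} = - \frac{5 \cdot 5}{3} = \left(- \frac{1}{3}\right) 25 = - \frac{25}{3}$)
$Q{\left(3,0 \right)} U{\left(-2 \right)} + X{\left(-5 \right)} = \left(2 - 0\right) \sqrt{-3 - 2} - \frac{25}{3} = \left(2 + 0\right) \sqrt{-5} - \frac{25}{3} = 2 i \sqrt{5} - \frac{25}{3} = - \frac{25}{3} + 2 i \sqrt{5}$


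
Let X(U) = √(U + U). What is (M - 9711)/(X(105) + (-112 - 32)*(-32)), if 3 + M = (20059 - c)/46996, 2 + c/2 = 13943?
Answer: -87653177664/41578641841 + 456526967*√210/997887404184 ≈ -2.1015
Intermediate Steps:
c = 27882 (c = -4 + 2*13943 = -4 + 27886 = 27882)
X(U) = √2*√U (X(U) = √(2*U) = √2*√U)
M = -148811/46996 (M = -3 + (20059 - 1*27882)/46996 = -3 + (20059 - 27882)*(1/46996) = -3 - 7823*1/46996 = -3 - 7823/46996 = -148811/46996 ≈ -3.1665)
(M - 9711)/(X(105) + (-112 - 32)*(-32)) = (-148811/46996 - 9711)/(√2*√105 + (-112 - 32)*(-32)) = -456526967/(46996*(√210 - 144*(-32))) = -456526967/(46996*(√210 + 4608)) = -456526967/(46996*(4608 + √210))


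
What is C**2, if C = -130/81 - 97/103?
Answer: 451435009/69605649 ≈ 6.4856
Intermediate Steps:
C = -21247/8343 (C = -130*1/81 - 97*1/103 = -130/81 - 97/103 = -21247/8343 ≈ -2.5467)
C**2 = (-21247/8343)**2 = 451435009/69605649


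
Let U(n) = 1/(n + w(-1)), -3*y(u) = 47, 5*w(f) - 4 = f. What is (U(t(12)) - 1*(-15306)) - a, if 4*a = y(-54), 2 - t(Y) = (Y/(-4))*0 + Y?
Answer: 8634733/564 ≈ 15310.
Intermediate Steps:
w(f) = 4/5 + f/5
y(u) = -47/3 (y(u) = -1/3*47 = -47/3)
t(Y) = 2 - Y (t(Y) = 2 - ((Y/(-4))*0 + Y) = 2 - ((Y*(-1/4))*0 + Y) = 2 - (-Y/4*0 + Y) = 2 - (0 + Y) = 2 - Y)
U(n) = 1/(3/5 + n) (U(n) = 1/(n + (4/5 + (1/5)*(-1))) = 1/(n + (4/5 - 1/5)) = 1/(n + 3/5) = 1/(3/5 + n))
a = -47/12 (a = (1/4)*(-47/3) = -47/12 ≈ -3.9167)
(U(t(12)) - 1*(-15306)) - a = (5/(3 + 5*(2 - 1*12)) - 1*(-15306)) - 1*(-47/12) = (5/(3 + 5*(2 - 12)) + 15306) + 47/12 = (5/(3 + 5*(-10)) + 15306) + 47/12 = (5/(3 - 50) + 15306) + 47/12 = (5/(-47) + 15306) + 47/12 = (5*(-1/47) + 15306) + 47/12 = (-5/47 + 15306) + 47/12 = 719377/47 + 47/12 = 8634733/564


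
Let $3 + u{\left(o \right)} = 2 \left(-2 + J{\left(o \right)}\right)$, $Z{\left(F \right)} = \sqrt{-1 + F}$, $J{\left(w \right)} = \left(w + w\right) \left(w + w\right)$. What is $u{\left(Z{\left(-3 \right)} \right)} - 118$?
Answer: $-157$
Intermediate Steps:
$J{\left(w \right)} = 4 w^{2}$ ($J{\left(w \right)} = 2 w 2 w = 4 w^{2}$)
$u{\left(o \right)} = -7 + 8 o^{2}$ ($u{\left(o \right)} = -3 + 2 \left(-2 + 4 o^{2}\right) = -3 + \left(-4 + 8 o^{2}\right) = -7 + 8 o^{2}$)
$u{\left(Z{\left(-3 \right)} \right)} - 118 = \left(-7 + 8 \left(\sqrt{-1 - 3}\right)^{2}\right) - 118 = \left(-7 + 8 \left(\sqrt{-4}\right)^{2}\right) - 118 = \left(-7 + 8 \left(2 i\right)^{2}\right) - 118 = \left(-7 + 8 \left(-4\right)\right) - 118 = \left(-7 - 32\right) - 118 = -39 - 118 = -157$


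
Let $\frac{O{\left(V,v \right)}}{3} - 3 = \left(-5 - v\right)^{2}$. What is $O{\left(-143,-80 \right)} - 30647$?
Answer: $-13763$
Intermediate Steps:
$O{\left(V,v \right)} = 9 + 3 \left(-5 - v\right)^{2}$
$O{\left(-143,-80 \right)} - 30647 = \left(9 + 3 \left(5 - 80\right)^{2}\right) - 30647 = \left(9 + 3 \left(-75\right)^{2}\right) - 30647 = \left(9 + 3 \cdot 5625\right) - 30647 = \left(9 + 16875\right) - 30647 = 16884 - 30647 = -13763$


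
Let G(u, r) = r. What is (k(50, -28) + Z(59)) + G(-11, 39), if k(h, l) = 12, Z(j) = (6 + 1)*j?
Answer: 464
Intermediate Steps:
Z(j) = 7*j
(k(50, -28) + Z(59)) + G(-11, 39) = (12 + 7*59) + 39 = (12 + 413) + 39 = 425 + 39 = 464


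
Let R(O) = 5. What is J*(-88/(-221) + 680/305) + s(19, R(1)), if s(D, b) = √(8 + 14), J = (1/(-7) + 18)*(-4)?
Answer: -17712000/94367 + √22 ≈ -183.00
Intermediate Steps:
J = -500/7 (J = (-⅐ + 18)*(-4) = (125/7)*(-4) = -500/7 ≈ -71.429)
s(D, b) = √22
J*(-88/(-221) + 680/305) + s(19, R(1)) = -500*(-88/(-221) + 680/305)/7 + √22 = -500*(-88*(-1/221) + 680*(1/305))/7 + √22 = -500*(88/221 + 136/61)/7 + √22 = -500/7*35424/13481 + √22 = -17712000/94367 + √22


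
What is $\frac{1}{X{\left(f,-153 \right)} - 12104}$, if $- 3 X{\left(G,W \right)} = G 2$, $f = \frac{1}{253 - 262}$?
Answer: $- \frac{27}{326806} \approx -8.2618 \cdot 10^{-5}$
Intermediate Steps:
$f = - \frac{1}{9}$ ($f = \frac{1}{-9} = - \frac{1}{9} \approx -0.11111$)
$X{\left(G,W \right)} = - \frac{2 G}{3}$ ($X{\left(G,W \right)} = - \frac{G 2}{3} = - \frac{2 G}{3}$)
$\frac{1}{X{\left(f,-153 \right)} - 12104} = \frac{1}{\left(- \frac{2}{3}\right) \left(- \frac{1}{9}\right) - 12104} = \frac{1}{\frac{2}{27} - 12104} = \frac{1}{- \frac{326806}{27}} = - \frac{27}{326806}$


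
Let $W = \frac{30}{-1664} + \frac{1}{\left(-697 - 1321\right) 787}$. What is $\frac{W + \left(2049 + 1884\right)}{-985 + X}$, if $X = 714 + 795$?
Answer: $\frac{2598430949587}{346194777344} \approx 7.5057$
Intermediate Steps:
$X = 1509$
$W = - \frac{11911661}{660677056}$ ($W = 30 \left(- \frac{1}{1664}\right) + \frac{1}{-2018} \cdot \frac{1}{787} = - \frac{15}{832} - \frac{1}{1588166} = - \frac{11911661}{660677056} \approx -0.018029$)
$\frac{W + \left(2049 + 1884\right)}{-985 + X} = \frac{- \frac{11911661}{660677056} + \left(2049 + 1884\right)}{-985 + 1509} = \frac{- \frac{11911661}{660677056} + 3933}{524} = \frac{2598430949587}{660677056} \cdot \frac{1}{524} = \frac{2598430949587}{346194777344}$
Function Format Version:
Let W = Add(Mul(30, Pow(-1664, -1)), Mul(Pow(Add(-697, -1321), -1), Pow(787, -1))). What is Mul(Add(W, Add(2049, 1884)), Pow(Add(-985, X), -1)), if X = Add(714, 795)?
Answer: Rational(2598430949587, 346194777344) ≈ 7.5057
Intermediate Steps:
X = 1509
W = Rational(-11911661, 660677056) (W = Add(Mul(30, Rational(-1, 1664)), Mul(Pow(-2018, -1), Rational(1, 787))) = Add(Rational(-15, 832), Mul(Rational(-1, 2018), Rational(1, 787))) = Add(Rational(-15, 832), Rational(-1, 1588166)) = Rational(-11911661, 660677056) ≈ -0.018029)
Mul(Add(W, Add(2049, 1884)), Pow(Add(-985, X), -1)) = Mul(Add(Rational(-11911661, 660677056), Add(2049, 1884)), Pow(Add(-985, 1509), -1)) = Mul(Add(Rational(-11911661, 660677056), 3933), Pow(524, -1)) = Mul(Rational(2598430949587, 660677056), Rational(1, 524)) = Rational(2598430949587, 346194777344)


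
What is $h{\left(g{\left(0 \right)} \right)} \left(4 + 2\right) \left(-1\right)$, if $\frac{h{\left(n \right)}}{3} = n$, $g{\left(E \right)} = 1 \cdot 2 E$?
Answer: $0$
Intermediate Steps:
$g{\left(E \right)} = 2 E$
$h{\left(n \right)} = 3 n$
$h{\left(g{\left(0 \right)} \right)} \left(4 + 2\right) \left(-1\right) = 3 \cdot 2 \cdot 0 \left(4 + 2\right) \left(-1\right) = 3 \cdot 0 \cdot 6 \left(-1\right) = 0 \left(-6\right) = 0$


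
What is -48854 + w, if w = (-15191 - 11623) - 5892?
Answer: -81560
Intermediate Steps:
w = -32706 (w = -26814 - 5892 = -32706)
-48854 + w = -48854 - 32706 = -81560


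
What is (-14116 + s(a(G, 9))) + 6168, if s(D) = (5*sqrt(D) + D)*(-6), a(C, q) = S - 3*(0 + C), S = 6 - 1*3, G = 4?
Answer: -7894 - 90*I ≈ -7894.0 - 90.0*I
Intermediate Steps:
S = 3 (S = 6 - 3 = 3)
a(C, q) = 3 - 3*C (a(C, q) = 3 - 3*(0 + C) = 3 - 3*C)
s(D) = -30*sqrt(D) - 6*D (s(D) = (D + 5*sqrt(D))*(-6) = -30*sqrt(D) - 6*D)
(-14116 + s(a(G, 9))) + 6168 = (-14116 + (-30*sqrt(3 - 3*4) - 6*(3 - 3*4))) + 6168 = (-14116 + (-30*sqrt(3 - 12) - 6*(3 - 12))) + 6168 = (-14116 + (-90*I - 6*(-9))) + 6168 = (-14116 + (-90*I + 54)) + 6168 = (-14116 + (54 - 90*I)) + 6168 = (-14062 - 90*I) + 6168 = -7894 - 90*I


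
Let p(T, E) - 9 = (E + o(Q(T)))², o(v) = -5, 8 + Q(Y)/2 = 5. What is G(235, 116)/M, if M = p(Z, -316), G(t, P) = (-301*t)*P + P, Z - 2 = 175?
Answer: -1367524/17175 ≈ -79.623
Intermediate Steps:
Z = 177 (Z = 2 + 175 = 177)
Q(Y) = -6 (Q(Y) = -16 + 2*5 = -16 + 10 = -6)
G(t, P) = P - 301*P*t (G(t, P) = -301*P*t + P = P - 301*P*t)
p(T, E) = 9 + (-5 + E)² (p(T, E) = 9 + (E - 5)² = 9 + (-5 + E)²)
M = 103050 (M = 9 + (-5 - 316)² = 9 + (-321)² = 9 + 103041 = 103050)
G(235, 116)/M = (116*(1 - 301*235))/103050 = (116*(1 - 70735))*(1/103050) = (116*(-70734))*(1/103050) = -8205144*1/103050 = -1367524/17175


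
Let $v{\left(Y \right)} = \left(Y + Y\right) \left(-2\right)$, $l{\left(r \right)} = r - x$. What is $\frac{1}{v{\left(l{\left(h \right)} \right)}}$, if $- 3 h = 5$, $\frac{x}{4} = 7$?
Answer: $\frac{3}{356} \approx 0.008427$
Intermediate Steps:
$x = 28$ ($x = 4 \cdot 7 = 28$)
$h = - \frac{5}{3}$ ($h = \left(- \frac{1}{3}\right) 5 = - \frac{5}{3} \approx -1.6667$)
$l{\left(r \right)} = -28 + r$ ($l{\left(r \right)} = r - 28 = -28 + r$)
$v{\left(Y \right)} = - 4 Y$ ($v{\left(Y \right)} = 2 Y \left(-2\right) = - 4 Y$)
$\frac{1}{v{\left(l{\left(h \right)} \right)}} = \frac{1}{\left(-4\right) \left(-28 - \frac{5}{3}\right)} = \frac{1}{\left(-4\right) \left(- \frac{89}{3}\right)} = \frac{1}{\frac{356}{3}} = \frac{3}{356}$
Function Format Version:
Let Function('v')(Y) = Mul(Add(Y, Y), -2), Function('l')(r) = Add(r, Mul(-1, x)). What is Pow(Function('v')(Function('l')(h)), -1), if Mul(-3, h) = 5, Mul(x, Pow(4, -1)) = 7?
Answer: Rational(3, 356) ≈ 0.0084270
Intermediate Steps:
x = 28 (x = Mul(4, 7) = 28)
h = Rational(-5, 3) (h = Mul(Rational(-1, 3), 5) = Rational(-5, 3) ≈ -1.6667)
Function('l')(r) = Add(-28, r) (Function('l')(r) = Add(r, Mul(-1, 28)) = Add(r, -28) = Add(-28, r))
Function('v')(Y) = Mul(-4, Y) (Function('v')(Y) = Mul(Mul(2, Y), -2) = Mul(-4, Y))
Pow(Function('v')(Function('l')(h)), -1) = Pow(Mul(-4, Add(-28, Rational(-5, 3))), -1) = Pow(Mul(-4, Rational(-89, 3)), -1) = Pow(Rational(356, 3), -1) = Rational(3, 356)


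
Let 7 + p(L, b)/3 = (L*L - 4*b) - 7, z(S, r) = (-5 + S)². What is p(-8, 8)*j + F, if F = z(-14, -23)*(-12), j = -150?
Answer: -12432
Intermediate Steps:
F = -4332 (F = (-5 - 14)²*(-12) = (-19)²*(-12) = 361*(-12) = -4332)
p(L, b) = -42 - 12*b + 3*L² (p(L, b) = -21 + 3*((L*L - 4*b) - 7) = -21 + 3*((L² - 4*b) - 7) = -21 + 3*(-7 + L² - 4*b) = -21 + (-21 - 12*b + 3*L²) = -42 - 12*b + 3*L²)
p(-8, 8)*j + F = (-42 - 12*8 + 3*(-8)²)*(-150) - 4332 = (-42 - 96 + 3*64)*(-150) - 4332 = (-42 - 96 + 192)*(-150) - 4332 = 54*(-150) - 4332 = -8100 - 4332 = -12432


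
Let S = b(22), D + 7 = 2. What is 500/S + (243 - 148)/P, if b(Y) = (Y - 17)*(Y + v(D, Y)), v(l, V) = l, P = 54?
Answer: 7015/918 ≈ 7.6416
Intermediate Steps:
D = -5 (D = -7 + 2 = -5)
b(Y) = (-17 + Y)*(-5 + Y) (b(Y) = (Y - 17)*(Y - 5) = (-17 + Y)*(-5 + Y))
S = 85 (S = 85 + 22² - 22*22 = 85 + 484 - 484 = 85)
500/S + (243 - 148)/P = 500/85 + (243 - 148)/54 = 500*(1/85) + 95*(1/54) = 100/17 + 95/54 = 7015/918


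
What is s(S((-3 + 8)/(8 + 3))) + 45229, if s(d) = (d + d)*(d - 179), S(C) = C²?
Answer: 661116089/14641 ≈ 45155.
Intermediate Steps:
s(d) = 2*d*(-179 + d) (s(d) = (2*d)*(-179 + d) = 2*d*(-179 + d))
s(S((-3 + 8)/(8 + 3))) + 45229 = 2*((-3 + 8)/(8 + 3))²*(-179 + ((-3 + 8)/(8 + 3))²) + 45229 = 2*(5/11)²*(-179 + (5/11)²) + 45229 = 2*(25/121)*(-179 + 25/121) + 45229 = 2*(25/121)*(-21634/121) + 45229 = -1081700/14641 + 45229 = 661116089/14641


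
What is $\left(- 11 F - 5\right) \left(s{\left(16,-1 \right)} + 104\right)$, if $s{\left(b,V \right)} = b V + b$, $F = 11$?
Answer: $-13104$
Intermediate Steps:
$s{\left(b,V \right)} = b + V b$ ($s{\left(b,V \right)} = V b + b = b + V b$)
$\left(- 11 F - 5\right) \left(s{\left(16,-1 \right)} + 104\right) = \left(\left(-11\right) 11 - 5\right) \left(16 \left(1 - 1\right) + 104\right) = \left(-121 - 5\right) \left(16 \cdot 0 + 104\right) = - 126 \left(0 + 104\right) = \left(-126\right) 104 = -13104$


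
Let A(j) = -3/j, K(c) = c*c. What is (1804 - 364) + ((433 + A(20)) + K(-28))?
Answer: 53137/20 ≈ 2656.9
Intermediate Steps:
K(c) = c**2
(1804 - 364) + ((433 + A(20)) + K(-28)) = (1804 - 364) + ((433 - 3/20) + (-28)**2) = 1440 + ((433 - 3*1/20) + 784) = 1440 + ((433 - 3/20) + 784) = 1440 + (8657/20 + 784) = 1440 + 24337/20 = 53137/20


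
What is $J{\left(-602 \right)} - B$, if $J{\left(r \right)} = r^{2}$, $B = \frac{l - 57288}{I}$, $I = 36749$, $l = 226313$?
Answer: $\frac{13317815571}{36749} \approx 3.624 \cdot 10^{5}$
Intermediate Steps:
$B = \frac{169025}{36749}$ ($B = \frac{226313 - 57288}{36749} = \left(226313 - 57288\right) \frac{1}{36749} = 169025 \cdot \frac{1}{36749} = \frac{169025}{36749} \approx 4.5994$)
$J{\left(-602 \right)} - B = \left(-602\right)^{2} - \frac{169025}{36749} = 362404 - \frac{169025}{36749} = \frac{13317815571}{36749}$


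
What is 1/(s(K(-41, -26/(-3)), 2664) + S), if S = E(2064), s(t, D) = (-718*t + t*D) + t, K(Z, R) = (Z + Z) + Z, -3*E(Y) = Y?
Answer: -1/240169 ≈ -4.1637e-6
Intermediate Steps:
E(Y) = -Y/3
K(Z, R) = 3*Z (K(Z, R) = 2*Z + Z = 3*Z)
s(t, D) = -717*t + D*t (s(t, D) = (-718*t + D*t) + t = -717*t + D*t)
S = -688 (S = -1/3*2064 = -688)
1/(s(K(-41, -26/(-3)), 2664) + S) = 1/((3*(-41))*(-717 + 2664) - 688) = 1/(-123*1947 - 688) = 1/(-239481 - 688) = 1/(-240169) = -1/240169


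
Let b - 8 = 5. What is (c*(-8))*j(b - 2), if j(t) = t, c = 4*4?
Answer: -1408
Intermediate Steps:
b = 13 (b = 8 + 5 = 13)
c = 16
(c*(-8))*j(b - 2) = (16*(-8))*(13 - 2) = -128*11 = -1408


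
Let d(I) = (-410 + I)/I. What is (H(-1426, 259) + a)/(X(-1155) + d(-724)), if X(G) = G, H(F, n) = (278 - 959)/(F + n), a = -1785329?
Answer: 251406376948/162424227 ≈ 1547.8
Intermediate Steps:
d(I) = (-410 + I)/I
H(F, n) = -681/(F + n)
(H(-1426, 259) + a)/(X(-1155) + d(-724)) = (-681/(-1426 + 259) - 1785329)/(-1155 + (-410 - 724)/(-724)) = (-681/(-1167) - 1785329)/(-1155 - 1/724*(-1134)) = (-681*(-1/1167) - 1785329)/(-1155 + 567/362) = (227/389 - 1785329)/(-417543/362) = -694492754/389*(-362/417543) = 251406376948/162424227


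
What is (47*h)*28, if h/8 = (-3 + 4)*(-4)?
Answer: -42112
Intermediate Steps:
h = -32 (h = 8*((-3 + 4)*(-4)) = 8*(1*(-4)) = 8*(-4) = -32)
(47*h)*28 = (47*(-32))*28 = -1504*28 = -42112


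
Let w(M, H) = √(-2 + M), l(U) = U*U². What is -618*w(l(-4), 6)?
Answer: -618*I*√66 ≈ -5020.7*I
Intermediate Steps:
l(U) = U³
-618*w(l(-4), 6) = -618*√(-2 + (-4)³) = -618*√(-2 - 64) = -618*I*√66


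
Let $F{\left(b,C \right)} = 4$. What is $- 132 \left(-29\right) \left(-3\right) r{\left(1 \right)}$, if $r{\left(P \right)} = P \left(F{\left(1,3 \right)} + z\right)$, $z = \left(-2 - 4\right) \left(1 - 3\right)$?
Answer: $-183744$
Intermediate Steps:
$z = 12$ ($z = \left(-6\right) \left(-2\right) = 12$)
$r{\left(P \right)} = 16 P$ ($r{\left(P \right)} = P \left(4 + 12\right) = P 16 = 16 P$)
$- 132 \left(-29\right) \left(-3\right) r{\left(1 \right)} = - 132 \left(-29\right) \left(-3\right) 16 \cdot 1 = - 132 \cdot 87 \cdot 16 = \left(-132\right) 1392 = -183744$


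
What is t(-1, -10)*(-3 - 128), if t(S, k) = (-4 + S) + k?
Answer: 1965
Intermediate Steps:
t(S, k) = -4 + S + k
t(-1, -10)*(-3 - 128) = (-4 - 1 - 10)*(-3 - 128) = -15*(-131) = 1965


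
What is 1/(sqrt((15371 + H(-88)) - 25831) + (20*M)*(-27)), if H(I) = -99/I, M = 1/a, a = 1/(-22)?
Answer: 95040/1129158871 - 2*I*sqrt(167342)/1129158871 ≈ 8.4169e-5 - 7.2457e-7*I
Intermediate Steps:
a = -1/22 ≈ -0.045455
M = -22 (M = 1/(-1/22) = -22)
1/(sqrt((15371 + H(-88)) - 25831) + (20*M)*(-27)) = 1/(sqrt((15371 - 99/(-88)) - 25831) + (20*(-22))*(-27)) = 1/(sqrt((15371 - 99*(-1/88)) - 25831) - 440*(-27)) = 1/(sqrt((15371 + 9/8) - 25831) + 11880) = 1/(sqrt(122977/8 - 25831) + 11880) = 1/(sqrt(-83671/8) + 11880) = 1/(I*sqrt(167342)/4 + 11880) = 1/(11880 + I*sqrt(167342)/4)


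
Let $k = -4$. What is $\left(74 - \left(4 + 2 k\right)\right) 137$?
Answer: $10686$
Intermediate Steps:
$\left(74 - \left(4 + 2 k\right)\right) 137 = \left(74 - -4\right) 137 = \left(74 + \left(8 - 4\right)\right) 137 = \left(74 + 4\right) 137 = 78 \cdot 137 = 10686$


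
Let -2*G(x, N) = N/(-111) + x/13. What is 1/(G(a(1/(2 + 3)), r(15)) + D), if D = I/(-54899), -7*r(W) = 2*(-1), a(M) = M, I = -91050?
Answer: 426565230/704726219 ≈ 0.60529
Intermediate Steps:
r(W) = 2/7 (r(W) = -2*(-1)/7 = -⅐*(-2) = 2/7)
G(x, N) = -x/26 + N/222 (G(x, N) = -(N/(-111) + x/13)/2 = -(N*(-1/111) + x*(1/13))/2 = -(-N/111 + x/13)/2 = -x/26 + N/222)
D = 91050/54899 (D = -91050/(-54899) = -91050*(-1/54899) = 91050/54899 ≈ 1.6585)
1/(G(a(1/(2 + 3)), r(15)) + D) = 1/((-1/(26*(2 + 3)) + (1/222)*(2/7)) + 91050/54899) = 1/((-1/26/5 + 1/777) + 91050/54899) = 1/((-1/26*⅕ + 1/777) + 91050/54899) = 1/((-1/130 + 1/777) + 91050/54899) = 1/(-647/101010 + 91050/54899) = 1/(704726219/426565230) = 426565230/704726219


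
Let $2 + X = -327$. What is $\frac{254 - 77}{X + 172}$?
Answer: $- \frac{177}{157} \approx -1.1274$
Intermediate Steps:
$X = -329$ ($X = -2 - 327 = -329$)
$\frac{254 - 77}{X + 172} = \frac{254 - 77}{-329 + 172} = \frac{177}{-157} = 177 \left(- \frac{1}{157}\right) = - \frac{177}{157}$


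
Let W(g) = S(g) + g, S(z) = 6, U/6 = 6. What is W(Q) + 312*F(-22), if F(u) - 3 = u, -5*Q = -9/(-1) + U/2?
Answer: -29637/5 ≈ -5927.4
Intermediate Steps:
U = 36 (U = 6*6 = 36)
Q = -27/5 (Q = -(-9/(-1) + 36/2)/5 = -(-9*(-1) + 36*(½))/5 = -(9 + 18)/5 = -⅕*27 = -27/5 ≈ -5.4000)
F(u) = 3 + u
W(g) = 6 + g
W(Q) + 312*F(-22) = (6 - 27/5) + 312*(3 - 22) = ⅗ + 312*(-19) = ⅗ - 5928 = -29637/5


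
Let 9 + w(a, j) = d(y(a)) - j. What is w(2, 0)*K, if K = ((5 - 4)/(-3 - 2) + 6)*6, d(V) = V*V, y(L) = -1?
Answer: -1392/5 ≈ -278.40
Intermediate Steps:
d(V) = V**2
w(a, j) = -8 - j (w(a, j) = -9 + ((-1)**2 - j) = -9 + (1 - j) = -8 - j)
K = 174/5 (K = (1/(-5) + 6)*6 = (1*(-1/5) + 6)*6 = (-1/5 + 6)*6 = (29/5)*6 = 174/5 ≈ 34.800)
w(2, 0)*K = (-8 - 1*0)*(174/5) = (-8 + 0)*(174/5) = -8*174/5 = -1392/5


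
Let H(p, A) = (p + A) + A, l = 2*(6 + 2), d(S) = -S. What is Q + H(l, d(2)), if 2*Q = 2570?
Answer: 1297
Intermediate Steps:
l = 16 (l = 2*8 = 16)
H(p, A) = p + 2*A (H(p, A) = (A + p) + A = p + 2*A)
Q = 1285 (Q = (½)*2570 = 1285)
Q + H(l, d(2)) = 1285 + (16 + 2*(-1*2)) = 1285 + (16 + 2*(-2)) = 1285 + (16 - 4) = 1285 + 12 = 1297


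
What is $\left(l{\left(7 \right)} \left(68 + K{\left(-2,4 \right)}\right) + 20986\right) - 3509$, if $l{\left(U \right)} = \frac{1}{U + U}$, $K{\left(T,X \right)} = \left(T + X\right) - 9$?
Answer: $\frac{244739}{14} \approx 17481.0$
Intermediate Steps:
$K{\left(T,X \right)} = -9 + T + X$
$l{\left(U \right)} = \frac{1}{2 U}$
$\left(l{\left(7 \right)} \left(68 + K{\left(-2,4 \right)}\right) + 20986\right) - 3509 = \left(\frac{1}{2 \cdot 7} \left(68 - 7\right) + 20986\right) - 3509 = \left(\frac{1}{2} \cdot \frac{1}{7} \left(68 - 7\right) + 20986\right) - 3509 = \left(\frac{1}{14} \cdot 61 + 20986\right) - 3509 = \left(\frac{61}{14} + 20986\right) - 3509 = \frac{293865}{14} - 3509 = \frac{244739}{14}$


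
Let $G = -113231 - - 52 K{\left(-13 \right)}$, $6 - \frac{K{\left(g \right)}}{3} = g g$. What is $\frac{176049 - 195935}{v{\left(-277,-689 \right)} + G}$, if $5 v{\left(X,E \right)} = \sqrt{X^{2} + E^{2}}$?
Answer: $\frac{2757372874}{19226296223} + \frac{19886 \sqrt{22058}}{19226296223} \approx 0.14357$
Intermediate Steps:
$K{\left(g \right)} = 18 - 3 g^{2}$ ($K{\left(g \right)} = 18 - 3 g g = 18 - 3 g^{2}$)
$v{\left(X,E \right)} = \frac{\sqrt{E^{2} + X^{2}}}{5}$ ($v{\left(X,E \right)} = \frac{\sqrt{X^{2} + E^{2}}}{5} = \frac{\sqrt{E^{2} + X^{2}}}{5}$)
$G = -138659$ ($G = -113231 - - 52 \left(18 - 3 \left(-13\right)^{2}\right) = -113231 - - 52 \left(18 - 507\right) = -113231 - \left(-52\right) \left(-489\right) = -113231 - 25428 = -138659$)
$\frac{176049 - 195935}{v{\left(-277,-689 \right)} + G} = \frac{176049 - 195935}{\frac{\sqrt{\left(-689\right)^{2} + \left(-277\right)^{2}}}{5} - 138659} = - \frac{19886}{\frac{\sqrt{474721 + 76729}}{5} - 138659} = - \frac{19886}{\frac{\sqrt{551450}}{5} - 138659} = - \frac{19886}{\frac{5 \sqrt{22058}}{5} - 138659} = - \frac{19886}{\sqrt{22058} - 138659} = - \frac{19886}{-138659 + \sqrt{22058}}$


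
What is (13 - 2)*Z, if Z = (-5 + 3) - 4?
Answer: -66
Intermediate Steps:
Z = -6 (Z = -2 - 4 = -6)
(13 - 2)*Z = (13 - 2)*(-6) = 11*(-6) = -66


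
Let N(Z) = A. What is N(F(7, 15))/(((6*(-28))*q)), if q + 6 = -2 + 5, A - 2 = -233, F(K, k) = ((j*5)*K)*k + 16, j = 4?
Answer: -11/24 ≈ -0.45833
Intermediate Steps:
F(K, k) = 16 + 20*K*k (F(K, k) = ((4*5)*K)*k + 16 = (20*K)*k + 16 = 20*K*k + 16 = 16 + 20*K*k)
A = -231 (A = 2 - 233 = -231)
N(Z) = -231
q = -3 (q = -6 + (-2 + 5) = -6 + 3 = -3)
N(F(7, 15))/(((6*(-28))*q)) = -231/((6*(-28))*(-3)) = -231/((-168*(-3))) = -231/504 = -231*1/504 = -11/24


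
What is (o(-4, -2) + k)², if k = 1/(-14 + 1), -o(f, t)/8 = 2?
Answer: 43681/169 ≈ 258.47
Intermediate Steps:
o(f, t) = -16 (o(f, t) = -8*2 = -16)
k = -1/13 (k = 1/(-13) = -1/13 ≈ -0.076923)
(o(-4, -2) + k)² = (-16 - 1/13)² = (-209/13)² = 43681/169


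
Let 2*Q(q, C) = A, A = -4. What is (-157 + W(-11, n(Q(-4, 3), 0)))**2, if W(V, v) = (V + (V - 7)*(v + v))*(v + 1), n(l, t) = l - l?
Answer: 28224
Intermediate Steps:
Q(q, C) = -2 (Q(q, C) = (1/2)*(-4) = -2)
n(l, t) = 0
W(V, v) = (1 + v)*(V + 2*v*(-7 + V)) (W(V, v) = (V + (-7 + V)*(2*v))*(1 + v) = (V + 2*v*(-7 + V))*(1 + v) = (1 + v)*(V + 2*v*(-7 + V)))
(-157 + W(-11, n(Q(-4, 3), 0)))**2 = (-157 + (-11 - 14*0 - 14*0**2 + 2*(-11)*0**2 + 3*(-11)*0))**2 = (-157 + (-11 + 0 - 14*0 + 2*(-11)*0 + 0))**2 = (-157 + (-11 + 0 + 0 + 0 + 0))**2 = (-157 - 11)**2 = (-168)**2 = 28224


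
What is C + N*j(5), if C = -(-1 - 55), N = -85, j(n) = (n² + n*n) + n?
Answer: -4619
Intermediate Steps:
j(n) = n + 2*n² (j(n) = (n² + n²) + n = 2*n² + n = n + 2*n²)
C = 56 (C = -1*(-56) = 56)
C + N*j(5) = 56 - 425*(1 + 2*5) = 56 - 425*(1 + 10) = 56 - 425*11 = 56 - 85*55 = 56 - 4675 = -4619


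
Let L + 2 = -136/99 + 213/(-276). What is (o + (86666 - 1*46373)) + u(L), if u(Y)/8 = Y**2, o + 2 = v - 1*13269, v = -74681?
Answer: -492772407773/10369458 ≈ -47522.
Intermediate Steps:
o = -87952 (o = -2 + (-74681 - 1*13269) = -2 + (-74681 - 13269) = -2 - 87950 = -87952)
L = -37757/9108 (L = -2 + (-136/99 + 213/(-276)) = -2 + (-136*1/99 + 213*(-1/276)) = -2 + (-136/99 - 71/92) = -2 - 19541/9108 = -37757/9108 ≈ -4.1455)
u(Y) = 8*Y**2
(o + (86666 - 1*46373)) + u(L) = (-87952 + (86666 - 1*46373)) + 8*(-37757/9108)**2 = (-87952 + (86666 - 46373)) + 8*(1425591049/82955664) = (-87952 + 40293) + 1425591049/10369458 = -47659 + 1425591049/10369458 = -492772407773/10369458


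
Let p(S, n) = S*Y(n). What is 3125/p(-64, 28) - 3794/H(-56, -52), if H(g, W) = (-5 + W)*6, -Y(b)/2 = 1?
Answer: 777191/21888 ≈ 35.508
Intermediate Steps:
Y(b) = -2 (Y(b) = -2*1 = -2)
H(g, W) = -30 + 6*W
p(S, n) = -2*S (p(S, n) = S*(-2) = -2*S)
3125/p(-64, 28) - 3794/H(-56, -52) = 3125/((-2*(-64))) - 3794/(-30 + 6*(-52)) = 3125/128 - 3794/(-30 - 312) = 3125*(1/128) - 3794/(-342) = 3125/128 - 3794*(-1/342) = 3125/128 + 1897/171 = 777191/21888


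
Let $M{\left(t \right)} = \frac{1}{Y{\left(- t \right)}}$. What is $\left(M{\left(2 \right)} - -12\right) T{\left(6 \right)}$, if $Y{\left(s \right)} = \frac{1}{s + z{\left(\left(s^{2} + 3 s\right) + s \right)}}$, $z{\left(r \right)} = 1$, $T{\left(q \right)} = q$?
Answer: $66$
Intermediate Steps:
$Y{\left(s \right)} = \frac{1}{1 + s}$ ($Y{\left(s \right)} = \frac{1}{s + 1} = \frac{1}{1 + s}$)
$M{\left(t \right)} = 1 - t$ ($M{\left(t \right)} = \frac{1}{\frac{1}{1 - t}} = 1 - t$)
$\left(M{\left(2 \right)} - -12\right) T{\left(6 \right)} = \left(\left(1 - 2\right) - -12\right) 6 = \left(\left(1 - 2\right) + 12\right) 6 = \left(-1 + 12\right) 6 = 11 \cdot 6 = 66$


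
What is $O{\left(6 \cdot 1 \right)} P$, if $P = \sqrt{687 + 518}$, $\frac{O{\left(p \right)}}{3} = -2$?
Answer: $- 6 \sqrt{1205} \approx -208.28$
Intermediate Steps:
$O{\left(p \right)} = -6$ ($O{\left(p \right)} = 3 \left(-2\right) = -6$)
$P = \sqrt{1205} \approx 34.713$
$O{\left(6 \cdot 1 \right)} P = - 6 \sqrt{1205}$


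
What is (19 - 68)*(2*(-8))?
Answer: 784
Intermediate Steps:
(19 - 68)*(2*(-8)) = -49*(-16) = 784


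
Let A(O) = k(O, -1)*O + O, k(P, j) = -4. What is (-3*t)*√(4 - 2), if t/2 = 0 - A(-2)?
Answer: 36*√2 ≈ 50.912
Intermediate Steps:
A(O) = -3*O (A(O) = -4*O + O = -3*O)
t = -12 (t = 2*(0 - (-3)*(-2)) = 2*(0 - 1*6) = 2*(0 - 6) = 2*(-6) = -12)
(-3*t)*√(4 - 2) = (-3*(-12))*√(4 - 2) = 36*√2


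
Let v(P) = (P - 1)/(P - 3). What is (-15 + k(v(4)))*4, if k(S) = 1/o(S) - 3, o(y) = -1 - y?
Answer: -73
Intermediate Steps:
v(P) = (-1 + P)/(-3 + P)
k(S) = -3 + 1/(-1 - S) (k(S) = 1/(-1 - S) - 3 = -3 + 1/(-1 - S))
(-15 + k(v(4)))*4 = (-15 + (-4 - 3*(-1 + 4)/(-3 + 4))/(1 + (-1 + 4)/(-3 + 4)))*4 = (-15 + (-4 - 3*3/1)/(1 + 3/1))*4 = (-15 + (-4 - 3*3)/(1 + 1*3))*4 = (-15 + (-4 - 3*3)/(1 + 3))*4 = (-15 + (-4 - 9)/4)*4 = (-15 + (1/4)*(-13))*4 = (-15 - 13/4)*4 = -73/4*4 = -73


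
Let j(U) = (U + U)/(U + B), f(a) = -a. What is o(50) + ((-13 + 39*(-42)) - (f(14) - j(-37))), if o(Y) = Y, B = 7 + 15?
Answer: -23731/15 ≈ -1582.1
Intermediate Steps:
B = 22
j(U) = 2*U/(22 + U) (j(U) = (U + U)/(U + 22) = (2*U)/(22 + U) = 2*U/(22 + U))
o(50) + ((-13 + 39*(-42)) - (f(14) - j(-37))) = 50 + ((-13 + 39*(-42)) - (-1*14 - 2*(-37)/(22 - 37))) = 50 + ((-13 - 1638) - (-14 - 2*(-37)/(-15))) = 50 + (-1651 - (-14 - 2*(-37)*(-1)/15)) = 50 + (-1651 - (-14 - 1*74/15)) = 50 + (-1651 - (-14 - 74/15)) = 50 + (-1651 - 1*(-284/15)) = 50 + (-1651 + 284/15) = 50 - 24481/15 = -23731/15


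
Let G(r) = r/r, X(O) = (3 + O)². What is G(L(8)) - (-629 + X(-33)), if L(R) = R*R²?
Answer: -270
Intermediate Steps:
L(R) = R³
G(r) = 1
G(L(8)) - (-629 + X(-33)) = 1 - (-629 + (3 - 33)²) = 1 - (-629 + (-30)²) = 1 - (-629 + 900) = 1 - 1*271 = 1 - 271 = -270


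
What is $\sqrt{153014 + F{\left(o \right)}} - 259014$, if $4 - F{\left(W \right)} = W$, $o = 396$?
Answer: $-259014 + 3 \sqrt{16958} \approx -2.5862 \cdot 10^{5}$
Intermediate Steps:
$F{\left(W \right)} = 4 - W$
$\sqrt{153014 + F{\left(o \right)}} - 259014 = \sqrt{153014 + \left(4 - 396\right)} - 259014 = \sqrt{153014 - 392} - 259014 = \sqrt{152622} - 259014 = 3 \sqrt{16958} - 259014 = -259014 + 3 \sqrt{16958}$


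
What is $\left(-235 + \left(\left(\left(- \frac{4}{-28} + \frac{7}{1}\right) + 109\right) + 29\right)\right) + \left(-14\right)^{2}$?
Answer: $\frac{743}{7} \approx 106.14$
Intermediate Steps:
$\left(-235 + \left(\left(\left(- \frac{4}{-28} + \frac{7}{1}\right) + 109\right) + 29\right)\right) + \left(-14\right)^{2} = \left(-235 + \left(\left(\left(\left(-4\right) \left(- \frac{1}{28}\right) + 7 \cdot 1\right) + 109\right) + 29\right)\right) + 196 = \left(-235 + \left(\left(\left(\frac{1}{7} + 7\right) + 109\right) + 29\right)\right) + 196 = \left(-235 + \left(\left(\frac{50}{7} + 109\right) + 29\right)\right) + 196 = \left(-235 + \left(\frac{813}{7} + 29\right)\right) + 196 = \left(-235 + \frac{1016}{7}\right) + 196 = - \frac{629}{7} + 196 = \frac{743}{7}$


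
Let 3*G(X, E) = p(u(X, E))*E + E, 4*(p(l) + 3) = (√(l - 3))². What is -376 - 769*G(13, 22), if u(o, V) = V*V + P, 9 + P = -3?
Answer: -3901855/6 ≈ -6.5031e+5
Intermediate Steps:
P = -12 (P = -9 - 3 = -12)
u(o, V) = -12 + V² (u(o, V) = V*V - 12 = V² - 12 = -12 + V²)
p(l) = -15/4 + l/4 (p(l) = -3 + (√(l - 3))²/4 = -3 + (√(-3 + l))²/4 = -3 + (-3 + l)/4 = -3 + (-¾ + l/4) = -15/4 + l/4)
G(X, E) = E/3 + E*(-27/4 + E²/4)/3 (G(X, E) = ((-15/4 + (-12 + E²)/4)*E + E)/3 = ((-15/4 + (-3 + E²/4))*E + E)/3 = ((-27/4 + E²/4)*E + E)/3 = (E*(-27/4 + E²/4) + E)/3 = (E + E*(-27/4 + E²/4))/3 = E/3 + E*(-27/4 + E²/4)/3)
-376 - 769*G(13, 22) = -376 - 769*22*(-23 + 22²)/12 = -376 - 769*22*(-23 + 484)/12 = -376 - 769*22*461/12 = -376 - 769*5071/6 = -376 - 3899599/6 = -3901855/6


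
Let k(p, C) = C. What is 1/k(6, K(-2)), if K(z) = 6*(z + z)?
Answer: -1/24 ≈ -0.041667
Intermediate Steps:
K(z) = 12*z (K(z) = 6*(2*z) = 12*z)
1/k(6, K(-2)) = 1/(12*(-2)) = 1/(-24) = -1/24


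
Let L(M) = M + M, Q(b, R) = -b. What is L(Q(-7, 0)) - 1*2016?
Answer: -2002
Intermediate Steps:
L(M) = 2*M
L(Q(-7, 0)) - 1*2016 = 2*(-1*(-7)) - 1*2016 = 2*7 - 2016 = 14 - 2016 = -2002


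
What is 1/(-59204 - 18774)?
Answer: -1/77978 ≈ -1.2824e-5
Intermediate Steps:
1/(-59204 - 18774) = 1/(-77978) = -1/77978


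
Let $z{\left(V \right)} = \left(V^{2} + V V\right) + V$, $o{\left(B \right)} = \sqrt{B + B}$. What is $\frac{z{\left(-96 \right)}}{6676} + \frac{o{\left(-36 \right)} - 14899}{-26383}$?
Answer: $\frac{145806103}{44033227} - \frac{6 i \sqrt{2}}{26383} \approx 3.3113 - 0.00032162 i$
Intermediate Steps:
$o{\left(B \right)} = \sqrt{2} \sqrt{B}$ ($o{\left(B \right)} = \sqrt{2 B} = \sqrt{2} \sqrt{B}$)
$z{\left(V \right)} = V + 2 V^{2}$ ($z{\left(V \right)} = \left(V^{2} + V^{2}\right) + V = 2 V^{2} + V = V + 2 V^{2}$)
$\frac{z{\left(-96 \right)}}{6676} + \frac{o{\left(-36 \right)} - 14899}{-26383} = \frac{\left(-96\right) \left(1 + 2 \left(-96\right)\right)}{6676} + \frac{\sqrt{2} \sqrt{-36} - 14899}{-26383} = - 96 \left(1 - 192\right) \frac{1}{6676} + \left(\sqrt{2} \cdot 6 i - 14899\right) \left(- \frac{1}{26383}\right) = \left(-96\right) \left(-191\right) \frac{1}{6676} + \left(6 i \sqrt{2} - 14899\right) \left(- \frac{1}{26383}\right) = 18336 \cdot \frac{1}{6676} + \left(-14899 + 6 i \sqrt{2}\right) \left(- \frac{1}{26383}\right) = \frac{4584}{1669} + \left(\frac{14899}{26383} - \frac{6 i \sqrt{2}}{26383}\right) = \frac{145806103}{44033227} - \frac{6 i \sqrt{2}}{26383}$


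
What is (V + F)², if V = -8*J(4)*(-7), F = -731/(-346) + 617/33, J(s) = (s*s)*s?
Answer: 1694122303520089/130370724 ≈ 1.2995e+7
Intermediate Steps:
J(s) = s³ (J(s) = s²*s = s³)
F = 237605/11418 (F = -731*(-1/346) + 617*(1/33) = 731/346 + 617/33 = 237605/11418 ≈ 20.810)
V = 3584 (V = -8*4³*(-7) = -8*64*(-7) = -512*(-7) = 3584)
(V + F)² = (3584 + 237605/11418)² = (41159717/11418)² = 1694122303520089/130370724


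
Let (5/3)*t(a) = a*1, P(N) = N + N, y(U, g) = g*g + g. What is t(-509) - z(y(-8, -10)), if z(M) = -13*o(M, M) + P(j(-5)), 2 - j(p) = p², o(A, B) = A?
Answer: 4553/5 ≈ 910.60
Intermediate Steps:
y(U, g) = g + g² (y(U, g) = g² + g = g + g²)
j(p) = 2 - p²
P(N) = 2*N
t(a) = 3*a/5 (t(a) = 3*(a*1)/5 = 3*a/5)
z(M) = -46 - 13*M (z(M) = -13*M + 2*(2 - 1*(-5)²) = -13*M + 2*(2 - 1*25) = -13*M + 2*(2 - 25) = -13*M + 2*(-23) = -13*M - 46 = -46 - 13*M)
t(-509) - z(y(-8, -10)) = (⅗)*(-509) - (-46 - (-130)*(1 - 10)) = -1527/5 - (-46 - (-130)*(-9)) = -1527/5 - (-46 - 13*90) = -1527/5 - (-46 - 1170) = -1527/5 - 1*(-1216) = -1527/5 + 1216 = 4553/5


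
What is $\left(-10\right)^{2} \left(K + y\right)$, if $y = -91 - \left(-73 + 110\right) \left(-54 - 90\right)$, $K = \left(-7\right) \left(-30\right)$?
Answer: $544700$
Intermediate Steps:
$K = 210$
$y = 5237$ ($y = -91 - 37 \left(-144\right) = -91 - -5328 = -91 + 5328 = 5237$)
$\left(-10\right)^{2} \left(K + y\right) = \left(-10\right)^{2} \left(210 + 5237\right) = 100 \cdot 5447 = 544700$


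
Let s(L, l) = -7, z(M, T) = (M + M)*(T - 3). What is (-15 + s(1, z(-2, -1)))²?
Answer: 484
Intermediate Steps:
z(M, T) = 2*M*(-3 + T) (z(M, T) = (2*M)*(-3 + T) = 2*M*(-3 + T))
(-15 + s(1, z(-2, -1)))² = (-15 - 7)² = (-22)² = 484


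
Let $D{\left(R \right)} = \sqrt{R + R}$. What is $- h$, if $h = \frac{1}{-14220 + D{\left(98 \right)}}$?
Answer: $\frac{1}{14206} \approx 7.0393 \cdot 10^{-5}$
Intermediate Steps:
$D{\left(R \right)} = \sqrt{2} \sqrt{R}$ ($D{\left(R \right)} = \sqrt{2 R} = \sqrt{2} \sqrt{R}$)
$h = - \frac{1}{14206}$ ($h = \frac{1}{-14220 + \sqrt{2} \sqrt{98}} = \frac{1}{-14220 + \sqrt{2} \cdot 7 \sqrt{2}} = \frac{1}{-14220 + 14} = \frac{1}{-14206} = - \frac{1}{14206} \approx -7.0393 \cdot 10^{-5}$)
$- h = \left(-1\right) \left(- \frac{1}{14206}\right) = \frac{1}{14206}$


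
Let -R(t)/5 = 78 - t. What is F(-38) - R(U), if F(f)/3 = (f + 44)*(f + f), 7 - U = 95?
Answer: -538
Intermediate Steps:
U = -88 (U = 7 - 1*95 = 7 - 95 = -88)
F(f) = 6*f*(44 + f) (F(f) = 3*((f + 44)*(f + f)) = 3*((44 + f)*(2*f)) = 3*(2*f*(44 + f)) = 6*f*(44 + f))
R(t) = -390 + 5*t (R(t) = -5*(78 - t) = -390 + 5*t)
F(-38) - R(U) = 6*(-38)*(44 - 38) - (-390 + 5*(-88)) = 6*(-38)*6 - (-390 - 440) = -1368 - 1*(-830) = -1368 + 830 = -538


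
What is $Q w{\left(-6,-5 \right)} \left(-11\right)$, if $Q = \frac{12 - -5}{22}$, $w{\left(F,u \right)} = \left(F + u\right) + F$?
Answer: $\frac{289}{2} \approx 144.5$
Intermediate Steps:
$w{\left(F,u \right)} = u + 2 F$
$Q = \frac{17}{22}$ ($Q = \left(12 + 5\right) \frac{1}{22} = 17 \cdot \frac{1}{22} = \frac{17}{22} \approx 0.77273$)
$Q w{\left(-6,-5 \right)} \left(-11\right) = \frac{17 \left(-5 + 2 \left(-6\right)\right)}{22} \left(-11\right) = \frac{17 \left(-5 - 12\right)}{22} \left(-11\right) = \frac{17}{22} \left(-17\right) \left(-11\right) = \left(- \frac{289}{22}\right) \left(-11\right) = \frac{289}{2}$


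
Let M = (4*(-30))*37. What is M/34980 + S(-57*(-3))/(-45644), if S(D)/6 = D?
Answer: -1987907/13305226 ≈ -0.14941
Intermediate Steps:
M = -4440 (M = -120*37 = -4440)
S(D) = 6*D
M/34980 + S(-57*(-3))/(-45644) = -4440/34980 + (6*(-57*(-3)))/(-45644) = -4440*1/34980 + (6*171)*(-1/45644) = -74/583 + 1026*(-1/45644) = -74/583 - 513/22822 = -1987907/13305226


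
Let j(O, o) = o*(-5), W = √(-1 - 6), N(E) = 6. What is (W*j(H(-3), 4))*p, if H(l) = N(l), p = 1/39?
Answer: -20*I*√7/39 ≈ -1.3568*I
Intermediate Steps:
p = 1/39 ≈ 0.025641
W = I*√7 (W = √(-7) = I*√7 ≈ 2.6458*I)
H(l) = 6
j(O, o) = -5*o
(W*j(H(-3), 4))*p = ((I*√7)*(-5*4))*(1/39) = ((I*√7)*(-20))*(1/39) = -20*I*√7*(1/39) = -20*I*√7/39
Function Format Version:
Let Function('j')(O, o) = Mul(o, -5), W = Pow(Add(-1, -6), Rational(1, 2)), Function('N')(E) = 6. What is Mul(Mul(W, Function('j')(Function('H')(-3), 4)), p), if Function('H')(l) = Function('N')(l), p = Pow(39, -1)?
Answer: Mul(Rational(-20, 39), I, Pow(7, Rational(1, 2))) ≈ Mul(-1.3568, I)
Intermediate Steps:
p = Rational(1, 39) ≈ 0.025641
W = Mul(I, Pow(7, Rational(1, 2))) (W = Pow(-7, Rational(1, 2)) = Mul(I, Pow(7, Rational(1, 2))) ≈ Mul(2.6458, I))
Function('H')(l) = 6
Function('j')(O, o) = Mul(-5, o)
Mul(Mul(W, Function('j')(Function('H')(-3), 4)), p) = Mul(Mul(Mul(I, Pow(7, Rational(1, 2))), Mul(-5, 4)), Rational(1, 39)) = Mul(Mul(Mul(I, Pow(7, Rational(1, 2))), -20), Rational(1, 39)) = Mul(Mul(-20, I, Pow(7, Rational(1, 2))), Rational(1, 39)) = Mul(Rational(-20, 39), I, Pow(7, Rational(1, 2)))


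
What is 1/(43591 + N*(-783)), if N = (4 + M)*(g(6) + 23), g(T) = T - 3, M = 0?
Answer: -1/37841 ≈ -2.6426e-5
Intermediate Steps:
g(T) = -3 + T
N = 104 (N = (4 + 0)*((-3 + 6) + 23) = 4*(3 + 23) = 4*26 = 104)
1/(43591 + N*(-783)) = 1/(43591 + 104*(-783)) = 1/(43591 - 81432) = 1/(-37841) = -1/37841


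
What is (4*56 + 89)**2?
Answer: 97969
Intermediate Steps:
(4*56 + 89)**2 = (224 + 89)**2 = 313**2 = 97969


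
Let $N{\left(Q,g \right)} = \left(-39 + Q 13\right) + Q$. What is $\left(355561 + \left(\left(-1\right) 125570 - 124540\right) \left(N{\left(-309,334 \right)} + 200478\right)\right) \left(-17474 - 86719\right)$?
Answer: $5110611101481717$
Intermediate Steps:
$N{\left(Q,g \right)} = -39 + 14 Q$ ($N{\left(Q,g \right)} = \left(-39 + 13 Q\right) + Q = -39 + 14 Q$)
$\left(355561 + \left(\left(-1\right) 125570 - 124540\right) \left(N{\left(-309,334 \right)} + 200478\right)\right) \left(-17474 - 86719\right) = \left(355561 + \left(\left(-1\right) 125570 - 124540\right) \left(\left(-39 + 14 \left(-309\right)\right) + 200478\right)\right) \left(-17474 - 86719\right) = \left(355561 + \left(-125570 - 124540\right) \left(\left(-39 - 4326\right) + 200478\right)\right) \left(-104193\right) = \left(355561 - 250110 \left(-4365 + 200478\right)\right) \left(-104193\right) = \left(355561 - 49049822430\right) \left(-104193\right) = \left(-49049466869\right) \left(-104193\right) = 5110611101481717$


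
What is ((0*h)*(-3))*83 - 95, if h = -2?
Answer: -95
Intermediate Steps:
((0*h)*(-3))*83 - 95 = ((0*(-2))*(-3))*83 - 95 = (0*(-3))*83 - 95 = 0*83 - 95 = 0 - 95 = -95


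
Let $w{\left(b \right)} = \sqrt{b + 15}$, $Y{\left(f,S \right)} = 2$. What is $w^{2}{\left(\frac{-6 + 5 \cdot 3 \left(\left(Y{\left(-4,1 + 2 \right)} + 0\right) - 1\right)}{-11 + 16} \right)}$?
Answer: $\frac{84}{5} \approx 16.8$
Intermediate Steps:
$w{\left(b \right)} = \sqrt{15 + b}$
$w^{2}{\left(\frac{-6 + 5 \cdot 3 \left(\left(Y{\left(-4,1 + 2 \right)} + 0\right) - 1\right)}{-11 + 16} \right)} = \left(\sqrt{15 + \frac{-6 + 5 \cdot 3 \left(\left(2 + 0\right) - 1\right)}{-11 + 16}}\right)^{2} = \left(\sqrt{15 + \frac{-6 + 15 \left(2 - 1\right)}{5}}\right)^{2} = \left(\sqrt{15 + \left(-6 + 15 \cdot 1\right) \frac{1}{5}}\right)^{2} = \left(\sqrt{15 + \left(-6 + 15\right) \frac{1}{5}}\right)^{2} = \left(\sqrt{15 + 9 \cdot \frac{1}{5}}\right)^{2} = \left(\sqrt{15 + \frac{9}{5}}\right)^{2} = \left(\sqrt{\frac{84}{5}}\right)^{2} = \left(\frac{2 \sqrt{105}}{5}\right)^{2} = \frac{84}{5}$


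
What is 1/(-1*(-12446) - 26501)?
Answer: -1/14055 ≈ -7.1149e-5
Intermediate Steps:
1/(-1*(-12446) - 26501) = 1/(12446 - 26501) = 1/(-14055) = -1/14055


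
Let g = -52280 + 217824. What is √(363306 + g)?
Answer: 5*√21154 ≈ 727.22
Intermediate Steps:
g = 165544
√(363306 + g) = √(363306 + 165544) = √528850 = 5*√21154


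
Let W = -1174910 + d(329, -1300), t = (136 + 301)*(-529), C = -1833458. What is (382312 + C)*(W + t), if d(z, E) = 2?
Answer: 2040428818826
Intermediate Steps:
t = -231173 (t = 437*(-529) = -231173)
W = -1174908 (W = -1174910 + 2 = -1174908)
(382312 + C)*(W + t) = (382312 - 1833458)*(-1174908 - 231173) = -1451146*(-1406081) = 2040428818826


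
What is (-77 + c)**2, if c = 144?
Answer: 4489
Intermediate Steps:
(-77 + c)**2 = (-77 + 144)**2 = 67**2 = 4489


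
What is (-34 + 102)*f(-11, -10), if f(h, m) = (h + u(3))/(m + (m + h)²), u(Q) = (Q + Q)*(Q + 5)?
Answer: 2516/431 ≈ 5.8376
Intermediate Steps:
u(Q) = 2*Q*(5 + Q) (u(Q) = (2*Q)*(5 + Q) = 2*Q*(5 + Q))
f(h, m) = (48 + h)/(m + (h + m)²) (f(h, m) = (h + 2*3*(5 + 3))/(m + (m + h)²) = (h + 2*3*8)/(m + (h + m)²) = (h + 48)/(m + (h + m)²) = (48 + h)/(m + (h + m)²))
(-34 + 102)*f(-11, -10) = (-34 + 102)*((48 - 11)/(-10 + (-11 - 10)²)) = 68*(37/(-10 + (-21)²)) = 68*(37/(-10 + 441)) = 68*(37/431) = 2516/431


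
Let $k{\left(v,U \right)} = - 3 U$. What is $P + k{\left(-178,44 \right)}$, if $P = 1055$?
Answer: $923$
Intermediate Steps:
$P + k{\left(-178,44 \right)} = 1055 - 132 = 923$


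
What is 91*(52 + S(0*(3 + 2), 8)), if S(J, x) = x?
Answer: 5460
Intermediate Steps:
91*(52 + S(0*(3 + 2), 8)) = 91*(52 + 8) = 91*60 = 5460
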